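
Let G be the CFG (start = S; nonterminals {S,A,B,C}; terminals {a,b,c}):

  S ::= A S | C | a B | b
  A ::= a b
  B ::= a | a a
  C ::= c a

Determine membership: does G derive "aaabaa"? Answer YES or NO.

Convert to CNF:
  S -> A S | T0 B | T2 T0 | b
  A -> T0 T1
  B -> T0 T0 | a
  C -> T2 T0
  T0 -> a
  T1 -> b
  T2 -> c

Fill CYK table bottom-up:
  [0..0]={B,T0}  "a"  orig:{B}
  [1..1]={B,T0}  "a"  orig:{B}
  [2..2]={B,T0}  "a"  orig:{B}
  [3..3]={S,T1}  "b"  orig:{S}
  [4..4]={B,T0}  "a"  orig:{B}
  [5..5]={B,T0}  "a"  orig:{B}
  [0..1]={B,S}  "aa"
  [1..2]={B,S}  "aa"
  [2..3]={A}  "ab"
  [3..4]=∅  "ba"
  [4..5]={B,S}  "aa"
  [0..2]={S}  "aaa"
  [1..3]=∅  "aab"
  [2..4]=∅  "aba"
  [3..5]=∅  "baa"
  [0..3]=∅  "aaab"
  [1..4]=∅  "aaba"
  [2..5]={S}  "abaa"
  [0..4]=∅  "aaaba"
  [1..5]=∅  "aabaa"
  [0..5]=∅  "aaabaa"

S ∉ T[0,5] ⇒ NO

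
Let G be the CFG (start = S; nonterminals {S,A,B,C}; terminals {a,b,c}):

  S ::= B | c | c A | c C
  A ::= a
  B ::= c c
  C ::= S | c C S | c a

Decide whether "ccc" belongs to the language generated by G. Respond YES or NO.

CNF form of G:
  S -> T0 A | T0 C | T0 T0 | c
  A -> a
  B -> T0 T0
  C -> T0 A | T0 C | T0 T0 | T0 T1 | T0 X2 | c
  T0 -> c
  T1 -> a
  X2 -> C S

CYK table (by increasing span):
  T[0,0] 'c' = {C,S,T0}  orig:{C,S}
  T[1,1] 'c' = {C,S,T0}  orig:{C,S}
  T[2,2] 'c' = {C,S,T0}  orig:{C,S}
  T[0,1] 'cc' = {B,C,S,X2}  orig:{B,C,S}
  T[1,2] 'cc' = {B,C,S,X2}  orig:{B,C,S}
  T[0,2] 'ccc' = {C,S,X2}  orig:{C,S}

S ∈ T[0,2] ⇒ YES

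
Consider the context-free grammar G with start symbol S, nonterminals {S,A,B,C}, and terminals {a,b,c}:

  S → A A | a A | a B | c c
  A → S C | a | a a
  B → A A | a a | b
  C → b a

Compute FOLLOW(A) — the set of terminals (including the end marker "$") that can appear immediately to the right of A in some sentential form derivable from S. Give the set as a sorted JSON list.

FIRST sets, iterate to fixpoint:
round 1:
  A via A→a: +{a}
  B via B→A A: +{a}
  B via B→b: +{b}
  C via C→b a: +{b}
  S via S→A A: +{a}
  S via S→c c: +{c}
  FIRST[S]={a,c}  FIRST[A]={a}  FIRST[B]={a,b}  FIRST[C]={b}
round 2:
  A via A→S C: +{c}
  B via B→A A: +{c}
  FIRST[S]={a,c}  FIRST[A]={a,c}  FIRST[B]={a,b,c}  FIRST[C]={b}
round 3: — fixpoint
  FIRST[S]={a,c}  FIRST[A]={a,c}  FIRST[B]={a,b,c}  FIRST[C]={b}

FOLLOW iteration:
seed FOLLOW(S) with $
[1]
  A→S C: FOLLOW(S) ⊇ FIRST(C) = {b}; new: +{b}
  B→A A: FOLLOW(A) ⊇ FIRST(A) = {a,c}; new: +{a,c}
  S→A A: FOLLOW(A) ⊇ FOLLOW(S) ⊇ {$,b}; new: +{$,b}
  S→a B: FOLLOW(B) ⊇ FOLLOW(S) ⊇ {$,b}; new: +{$,b}
  FOLLOW[S]={$,b}  FOLLOW[A]={$,a,b,c}  FOLLOW[B]={$,b}  FOLLOW[C]={}
[2]
  A→S C: FOLLOW(C) ⊇ FOLLOW(A) ⊇ {$,a,b,c}; new: +{$,a,b,c}
  FOLLOW[S]={$,b}  FOLLOW[A]={$,a,b,c}  FOLLOW[B]={$,b}  FOLLOW[C]={$,a,b,c}
[3] (no change)
  FOLLOW[S]={$,b}  FOLLOW[A]={$,a,b,c}  FOLLOW[B]={$,b}  FOLLOW[C]={$,a,b,c}

FOLLOW(A) = ["$", "a", "b", "c"]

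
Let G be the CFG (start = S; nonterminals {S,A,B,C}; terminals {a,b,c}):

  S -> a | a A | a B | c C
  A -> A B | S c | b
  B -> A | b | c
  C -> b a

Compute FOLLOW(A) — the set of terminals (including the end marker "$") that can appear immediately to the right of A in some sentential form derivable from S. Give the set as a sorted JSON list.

FIRST iteration:
[1]
  A via A→b: +{b}
  B via B→A: +{b}
  B via B→c: +{c}
  C via C→b a: +{b}
  S via S→a: +{a}
  S via S→c C: +{c}
  S: {a,c}  A: {b}  B: {b,c}  C: {b}
[2]
  A via A→S c: +{a,c}
  B via B→A: +{a}
  S: {a,c}  A: {a,b,c}  B: {a,b,c}  C: {b}
[3] — fixpoint
  S: {a,c}  A: {a,b,c}  B: {a,b,c}  C: {b}

FOLLOW iteration:
FOLLOW(S) := {$}
round 1:
  A→A B: FOLLOW(A) ⊇ FIRST(B) = {a,b,c}; new: +{a,b,c}
  A→A B: FOLLOW(B) ⊇ FOLLOW(A) ⊇ {a,b,c}; new: +{a,b,c}
  A→S c: FOLLOW(S) ⊇ FIRST(c) = {c}; new: +{c}
  S→a A: FOLLOW(A) ⊇ FOLLOW(S) ⊇ {$,c}; new: +{$}
  S→a B: FOLLOW(B) ⊇ FOLLOW(S) ⊇ {$,c}; new: +{$}
  S→c C: FOLLOW(C) ⊇ FOLLOW(S) ⊇ {$,c}; new: +{$,c}
  S: {$,c}  A: {$,a,b,c}  B: {$,a,b,c}  C: {$,c}
round 2: (no change)
  S: {$,c}  A: {$,a,b,c}  B: {$,a,b,c}  C: {$,c}

FOLLOW(A) = ["$", "a", "b", "c"]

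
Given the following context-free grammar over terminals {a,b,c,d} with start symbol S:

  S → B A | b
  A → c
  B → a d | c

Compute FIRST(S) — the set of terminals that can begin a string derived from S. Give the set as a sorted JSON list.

FIRST sets, iterate to fixpoint:
iter 1:
  A via A→c: +{c}
  B via B→a d: +{a}
  B via B→c: +{c}
  S via S→B A: +{a,c}
  S via S→b: +{b}
  FIRST[S]={a,b,c}  FIRST[A]={c}  FIRST[B]={a,c}
iter 2: (stable)
  FIRST[S]={a,b,c}  FIRST[A]={c}  FIRST[B]={a,c}

FIRST(S) = ["a", "b", "c"]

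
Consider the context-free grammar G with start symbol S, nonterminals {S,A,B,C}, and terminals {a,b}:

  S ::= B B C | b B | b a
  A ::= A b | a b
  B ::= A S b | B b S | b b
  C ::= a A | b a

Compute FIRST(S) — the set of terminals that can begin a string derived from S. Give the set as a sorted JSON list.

FIRST sets, iterate to fixpoint:
iter 1:
  A via A→a b: +{a}
  B via B→A S b: +{a}
  B via B→b b: +{b}
  C via C→a A: +{a}
  C via C→b a: +{b}
  S via S→B B C: +{a,b}
  FIRST(S)={a,b}  FIRST(A)={a}  FIRST(B)={a,b}  FIRST(C)={a,b}
iter 2: (stable)
  FIRST(S)={a,b}  FIRST(A)={a}  FIRST(B)={a,b}  FIRST(C)={a,b}

FIRST(S) = ["a", "b"]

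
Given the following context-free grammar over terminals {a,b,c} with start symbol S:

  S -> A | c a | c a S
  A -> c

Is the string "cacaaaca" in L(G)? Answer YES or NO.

Convert to CNF:
  S -> T0 T1 | T0 X2 | c
  A -> c
  T0 -> c
  T1 -> a
  X2 -> T1 S

CYK fill:
  cell(0,0) c: {A,S,T0}  orig:{A,S}
  cell(1,1) a: {T1}  orig:{}
  cell(2,2) c: {A,S,T0}  orig:{A,S}
  cell(3,3) a: {T1}  orig:{}
  cell(4,4) a: {T1}  orig:{}
  cell(5,5) a: {T1}  orig:{}
  cell(6,6) c: {A,S,T0}  orig:{A,S}
  cell(7,7) a: {T1}  orig:{}
  cell(0,1) ca: {S}
  cell(1,2) ac: {X2}  orig:{}
  cell(2,3) ca: {S}
  cell(3,4) aa: ∅
  cell(4,5) aa: ∅
  cell(5,6) ac: {X2}  orig:{}
  cell(6,7) ca: {S}
  cell(0,2) cac: {S}
  cell(1,3) aca: {X2}  orig:{}
  cell(2,4) caa: ∅
  cell(3,5) aaa: ∅
  cell(4,6) aac: ∅
  cell(5,7) aca: {X2}  orig:{}
  cell(0,3) caca: {S}
  cell(1,4) acaa: ∅
  cell(2,5) caaa: ∅
  cell(3,6) aaac: ∅
  cell(4,7) aaca: ∅
  cell(0,4) cacaa: ∅
  cell(1,5) acaaa: ∅
  cell(2,6) caaac: ∅
  cell(3,7) aaaca: ∅
  cell(0,5) cacaaa: ∅
  cell(1,6) acaaac: ∅
  cell(2,7) caaaca: ∅
  cell(0,6) cacaaac: ∅
  cell(1,7) acaaaca: ∅
  cell(0,7) cacaaaca: ∅

S ∉ T[0,7] ⇒ NO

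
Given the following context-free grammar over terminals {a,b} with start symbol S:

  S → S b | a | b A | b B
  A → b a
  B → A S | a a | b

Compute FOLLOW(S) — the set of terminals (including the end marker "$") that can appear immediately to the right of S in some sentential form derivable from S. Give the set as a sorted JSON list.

Compute FIRST by fixpoint:
[1]
  A via A→b a: +{b}
  B via B→A S: +{b}
  B via B→a a: +{a}
  S via S→a: +{a}
  S via S→b A: +{b}
  S: {a,b}  A: {b}  B: {a,b}
[2] done
  S: {a,b}  A: {b}  B: {a,b}

Compute FOLLOW by fixpoint:
initialize: $ ∈ FOLLOW(S)
round 1:
  B→A S: FOLLOW(A) ⊇ FIRST(S) = {a,b}; new: +{a,b}
  S→S b: FOLLOW(S) ⊇ FIRST(b) = {b}; new: +{b}
  S→b A: FOLLOW(A) ⊇ FOLLOW(S) ⊇ {$,b}; new: +{$}
  S→b B: FOLLOW(B) ⊇ FOLLOW(S) ⊇ {$,b}; new: +{$,b}
  FOLLOW[S]={$,b}  FOLLOW[A]={$,a,b}  FOLLOW[B]={$,b}
round 2: (no change)
  FOLLOW[S]={$,b}  FOLLOW[A]={$,a,b}  FOLLOW[B]={$,b}

FOLLOW(S) = ["$", "b"]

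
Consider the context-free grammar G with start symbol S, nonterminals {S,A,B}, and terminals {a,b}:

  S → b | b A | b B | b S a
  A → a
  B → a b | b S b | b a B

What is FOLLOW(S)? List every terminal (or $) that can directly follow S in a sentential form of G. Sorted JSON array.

Compute FIRST by fixpoint:
iter 1:
  A via A→a: +{a}
  B via B→a b: +{a}
  B via B→b S b: +{b}
  S via S→b: +{b}
  FIRST(S)={b}  FIRST(A)={a}  FIRST(B)={a,b}
iter 2: — fixpoint
  FIRST(S)={b}  FIRST(A)={a}  FIRST(B)={a,b}

Compute FOLLOW by fixpoint:
seed FOLLOW(S) with $
round 1:
  B→b S b: FOLLOW(S) ⊇ FIRST(b) = {b}; new: +{b}
  S→b A: FOLLOW(A) ⊇ FOLLOW(S) ⊇ {$,b}; new: +{$,b}
  S→b B: FOLLOW(B) ⊇ FOLLOW(S) ⊇ {$,b}; new: +{$,b}
  S→b S a: FOLLOW(S) ⊇ FIRST(a) = {a}; new: +{a}
  FOLLOW(S)={$,a,b}  FOLLOW(A)={$,b}  FOLLOW(B)={$,b}
round 2:
  S→b A: FOLLOW(A) ⊇ FOLLOW(S) ⊇ {$,a,b}; new: +{a}
  S→b B: FOLLOW(B) ⊇ FOLLOW(S) ⊇ {$,a,b}; new: +{a}
  FOLLOW(S)={$,a,b}  FOLLOW(A)={$,a,b}  FOLLOW(B)={$,a,b}
round 3: (stable)
  FOLLOW(S)={$,a,b}  FOLLOW(A)={$,a,b}  FOLLOW(B)={$,a,b}

FOLLOW(S) = ["$", "a", "b"]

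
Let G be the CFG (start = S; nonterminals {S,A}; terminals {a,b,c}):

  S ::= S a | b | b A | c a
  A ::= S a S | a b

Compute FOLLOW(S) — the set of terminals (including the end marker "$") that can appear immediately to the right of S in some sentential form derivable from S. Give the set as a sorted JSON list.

Compute FIRST by fixpoint:
pass 1:
  A via A→a b: +{a}
  S via S→b: +{b}
  S via S→c a: +{c}
  S: {b,c}  A: {a}
pass 2:
  A via A→S a S: +{b,c}
  S: {b,c}  A: {a,b,c}
pass 3: (no change)
  S: {b,c}  A: {a,b,c}

FOLLOW sets:
FOLLOW(S) := {$}
[1]
  A→S a S: FOLLOW(S) ⊇ FIRST(a) = {a}; new: +{a}
  S→b A: FOLLOW(A) ⊇ FOLLOW(S) ⊇ {$,a}; new: +{$,a}
  S: {$,a}  A: {$,a}
[2] (stable)
  S: {$,a}  A: {$,a}

FOLLOW(S) = ["$", "a"]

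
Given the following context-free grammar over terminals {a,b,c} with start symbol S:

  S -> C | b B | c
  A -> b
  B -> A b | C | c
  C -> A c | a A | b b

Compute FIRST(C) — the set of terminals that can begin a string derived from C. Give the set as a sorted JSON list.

FIRST iteration:
[1]
  A via A→b: +{b}
  B via B→A b: +{b}
  B via B→c: +{c}
  C via C→A c: +{b}
  C via C→a A: +{a}
  S via S→C: +{a,b}
  S via S→c: +{c}
  FIRST(S)={a,b,c}  FIRST(A)={b}  FIRST(B)={b,c}  FIRST(C)={a,b}
[2]
  B via B→C: +{a}
  FIRST(S)={a,b,c}  FIRST(A)={b}  FIRST(B)={a,b,c}  FIRST(C)={a,b}
[3] done
  FIRST(S)={a,b,c}  FIRST(A)={b}  FIRST(B)={a,b,c}  FIRST(C)={a,b}

FIRST(C) = ["a", "b"]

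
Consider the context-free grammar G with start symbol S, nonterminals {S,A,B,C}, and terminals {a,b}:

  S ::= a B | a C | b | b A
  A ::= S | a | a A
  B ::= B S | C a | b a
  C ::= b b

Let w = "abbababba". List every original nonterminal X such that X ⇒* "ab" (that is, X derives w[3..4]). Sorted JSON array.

CNF form of G:
  S -> T0 B | T0 C | T1 A | b
  A -> T0 A | T0 B | T0 C | T1 A | a | b
  B -> B S | C T0 | T1 T0
  C -> T1 T1
  T0 -> a
  T1 -> b

CYK table (by increasing span) (cells [i..j] with 3 ≤ i ≤ j ≤ 4 only):
  cell(3,3) a: {A,T0}  orig:{A}
  cell(4,4) b: {A,S,T1}  orig:{A,S}
  cell(3,4) ab: {A}

Original NTs in T[3,4] deriving "ab": ["A"]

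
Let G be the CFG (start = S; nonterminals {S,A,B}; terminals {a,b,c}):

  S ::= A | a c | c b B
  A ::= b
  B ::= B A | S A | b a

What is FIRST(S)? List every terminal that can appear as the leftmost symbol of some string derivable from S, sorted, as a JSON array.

FIRST iteration:
pass 1:
  A via A→b: +{b}
  B via B→b a: +{b}
  S via S→A: +{b}
  S via S→a c: +{a}
  S via S→c b B: +{c}
  FIRST(S)={a,b,c}  FIRST(A)={b}  FIRST(B)={b}
pass 2:
  B via B→S A: +{a,c}
  FIRST(S)={a,b,c}  FIRST(A)={b}  FIRST(B)={a,b,c}
pass 3: done
  FIRST(S)={a,b,c}  FIRST(A)={b}  FIRST(B)={a,b,c}

FIRST(S) = ["a", "b", "c"]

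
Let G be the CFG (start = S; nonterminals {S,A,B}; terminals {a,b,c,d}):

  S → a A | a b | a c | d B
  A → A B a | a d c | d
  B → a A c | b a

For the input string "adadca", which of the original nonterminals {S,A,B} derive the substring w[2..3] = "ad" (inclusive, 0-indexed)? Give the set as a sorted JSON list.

Convert to CNF:
  S -> T0 A | T0 T2 | T0 T3 | T1 B
  A -> A X4 | T0 X5 | d
  B -> T0 X6 | T3 T0
  T0 -> a
  T1 -> d
  T2 -> c
  T3 -> b
  X4 -> B T0
  X5 -> T1 T2
  X6 -> A T2

CYK table (by increasing span), restricted to cells inside w[2..3]:
  cell(2,2) a: {T0}  orig:{}
  cell(3,3) d: {A,T1}  orig:{A}
  cell(2,3) ad: {S}

Original NTs in T[2,3] deriving "ad": ["S"]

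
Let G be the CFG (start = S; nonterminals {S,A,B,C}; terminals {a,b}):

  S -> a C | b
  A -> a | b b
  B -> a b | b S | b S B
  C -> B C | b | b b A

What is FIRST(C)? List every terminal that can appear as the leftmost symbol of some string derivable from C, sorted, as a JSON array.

Compute FIRST by fixpoint:
[1]
  A via A→a: +{a}
  A via A→b b: +{b}
  B via B→a b: +{a}
  B via B→b S: +{b}
  C via C→B C: +{a,b}
  S via S→a C: +{a}
  S via S→b: +{b}
  S: {a,b}  A: {a,b}  B: {a,b}  C: {a,b}
[2] (stable)
  S: {a,b}  A: {a,b}  B: {a,b}  C: {a,b}

FIRST(C) = ["a", "b"]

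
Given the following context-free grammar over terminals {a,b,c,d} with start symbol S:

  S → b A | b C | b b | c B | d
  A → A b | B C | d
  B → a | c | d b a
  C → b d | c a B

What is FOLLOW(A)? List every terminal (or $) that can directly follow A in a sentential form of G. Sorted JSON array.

FIRST sets, iterate to fixpoint:
pass 1:
  A via A→d: +{d}
  B via B→a: +{a}
  B via B→c: +{c}
  B via B→d b a: +{d}
  C via C→b d: +{b}
  C via C→c a B: +{c}
  S via S→b A: +{b}
  S via S→c B: +{c}
  S via S→d: +{d}
  FIRST(S)={b,c,d}  FIRST(A)={d}  FIRST(B)={a,c,d}  FIRST(C)={b,c}
pass 2:
  A via A→B C: +{a,c}
  FIRST(S)={b,c,d}  FIRST(A)={a,c,d}  FIRST(B)={a,c,d}  FIRST(C)={b,c}
pass 3: (no change)
  FIRST(S)={b,c,d}  FIRST(A)={a,c,d}  FIRST(B)={a,c,d}  FIRST(C)={b,c}

FOLLOW sets:
FOLLOW(S) := {$}
[1]
  A→A b: FOLLOW(A) ⊇ FIRST(b) = {b}; new: +{b}
  A→B C: FOLLOW(B) ⊇ FIRST(C) = {b,c}; new: +{b,c}
  A→B C: FOLLOW(C) ⊇ FOLLOW(A) ⊇ {b}; new: +{b}
  S→b A: FOLLOW(A) ⊇ FOLLOW(S) ⊇ {$}; new: +{$}
  S→b C: FOLLOW(C) ⊇ FOLLOW(S) ⊇ {$}; new: +{$}
  S→c B: FOLLOW(B) ⊇ FOLLOW(S) ⊇ {$}; new: +{$}
  S: {$}  A: {$,b}  B: {$,b,c}  C: {$,b}
[2] done
  S: {$}  A: {$,b}  B: {$,b,c}  C: {$,b}

FOLLOW(A) = ["$", "b"]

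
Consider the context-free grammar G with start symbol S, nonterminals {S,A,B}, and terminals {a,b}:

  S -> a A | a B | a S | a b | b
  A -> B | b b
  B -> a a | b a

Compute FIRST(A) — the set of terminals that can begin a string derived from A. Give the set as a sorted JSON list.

FIRST iteration:
round 1:
  A via A→b b: +{b}
  B via B→a a: +{a}
  B via B→b a: +{b}
  S via S→a A: +{a}
  S via S→b: +{b}
  FIRST(S)={a,b}  FIRST(A)={b}  FIRST(B)={a,b}
round 2:
  A via A→B: +{a}
  FIRST(S)={a,b}  FIRST(A)={a,b}  FIRST(B)={a,b}
round 3: (no change)
  FIRST(S)={a,b}  FIRST(A)={a,b}  FIRST(B)={a,b}

FIRST(A) = ["a", "b"]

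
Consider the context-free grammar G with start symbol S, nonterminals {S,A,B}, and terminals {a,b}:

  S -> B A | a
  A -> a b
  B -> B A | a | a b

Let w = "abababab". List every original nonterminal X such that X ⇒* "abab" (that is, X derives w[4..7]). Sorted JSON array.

CNF form of G:
  S -> B A | a
  A -> T0 T1
  B -> B A | T0 T1 | a
  T0 -> a
  T1 -> b

Fill CYK table bottom-up (cells [i..j] with 4 ≤ i ≤ j ≤ 7 only):
  T[4,4] 'a' = {B,S,T0}  orig:{B,S}
  T[5,5] 'b' = {T1}  orig:{}
  T[6,6] 'a' = {B,S,T0}  orig:{B,S}
  T[7,7] 'b' = {T1}  orig:{}
  T[4,5] 'ab' = {A,B}
  T[5,6] 'ba' = ∅
  T[6,7] 'ab' = {A,B}
  T[4,6] 'aba' = ∅
  T[5,7] 'bab' = ∅
  T[4,7] 'abab' = {B,S}

Original NTs in T[4,7] deriving "abab": ["B", "S"]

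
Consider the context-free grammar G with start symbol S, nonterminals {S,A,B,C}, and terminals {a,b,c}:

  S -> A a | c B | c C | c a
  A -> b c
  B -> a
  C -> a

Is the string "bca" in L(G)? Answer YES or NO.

CNF form of G:
  S -> A T2 | T1 B | T1 C | T1 T2
  A -> T0 T1
  B -> a
  C -> a
  T0 -> b
  T1 -> c
  T2 -> a

Fill CYK table bottom-up:
  [0..0]={T0}  "b"  orig:{}
  [1..1]={T1}  "c"  orig:{}
  [2..2]={B,C,T2}  "a"  orig:{B,C}
  [0..1]={A}  "bc"
  [1..2]={S}  "ca"
  [0..2]={S}  "bca"

S ∈ T[0,2] ⇒ YES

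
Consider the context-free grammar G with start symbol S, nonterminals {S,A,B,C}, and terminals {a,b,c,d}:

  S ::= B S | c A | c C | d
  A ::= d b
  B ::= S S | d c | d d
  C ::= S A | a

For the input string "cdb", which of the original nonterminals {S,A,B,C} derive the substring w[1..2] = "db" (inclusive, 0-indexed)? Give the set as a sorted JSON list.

CNF form of G:
  S -> B S | T2 A | T2 C | d
  A -> T0 T1
  B -> S S | T0 T0 | T0 T2
  C -> S A | a
  T0 -> d
  T1 -> b
  T2 -> c

Fill CYK table bottom-up, restricted to cells inside w[1..2]:
  [1..1]={S,T0}  "d"  orig:{S}
  [2..2]={T1}  "b"  orig:{}
  [1..2]={A}  "db"

Original NTs in T[1,2] deriving "db": ["A"]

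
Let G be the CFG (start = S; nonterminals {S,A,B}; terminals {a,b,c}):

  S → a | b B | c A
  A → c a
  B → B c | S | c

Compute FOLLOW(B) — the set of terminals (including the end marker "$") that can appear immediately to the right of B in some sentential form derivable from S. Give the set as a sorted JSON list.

FIRST iteration:
round 1:
  A via A→c a: +{c}
  B via B→c: +{c}
  S via S→a: +{a}
  S via S→b B: +{b}
  S via S→c A: +{c}
  S: {a,b,c}  A: {c}  B: {c}
round 2:
  B via B→S: +{a,b}
  S: {a,b,c}  A: {c}  B: {a,b,c}
round 3: — fixpoint
  S: {a,b,c}  A: {c}  B: {a,b,c}

Compute FOLLOW by fixpoint:
FOLLOW(S) := {$}
round 1:
  B→B c: FOLLOW(B) ⊇ FIRST(c) = {c}; new: +{c}
  B→S: FOLLOW(S) ⊇ FOLLOW(B) ⊇ {c}; new: +{c}
  S→b B: FOLLOW(B) ⊇ FOLLOW(S) ⊇ {$,c}; new: +{$}
  S→c A: FOLLOW(A) ⊇ FOLLOW(S) ⊇ {$,c}; new: +{$,c}
  FOLLOW(S)={$,c}  FOLLOW(A)={$,c}  FOLLOW(B)={$,c}
round 2: (no change)
  FOLLOW(S)={$,c}  FOLLOW(A)={$,c}  FOLLOW(B)={$,c}

FOLLOW(B) = ["$", "c"]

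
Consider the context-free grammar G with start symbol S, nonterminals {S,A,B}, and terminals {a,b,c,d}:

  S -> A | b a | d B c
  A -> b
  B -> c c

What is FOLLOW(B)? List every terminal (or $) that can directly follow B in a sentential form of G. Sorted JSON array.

Compute FIRST by fixpoint:
[1]
  A via A→b: +{b}
  B via B→c c: +{c}
  S via S→A: +{b}
  S via S→d B c: +{d}
  FIRST(S)={b,d}  FIRST(A)={b}  FIRST(B)={c}
[2] (stable)
  FIRST(S)={b,d}  FIRST(A)={b}  FIRST(B)={c}

FOLLOW iteration:
initialize: $ ∈ FOLLOW(S)
[1]
  S→A: FOLLOW(A) ⊇ FOLLOW(S) ⊇ {$}; new: +{$}
  S→d B c: FOLLOW(B) ⊇ FIRST(c) = {c}; new: +{c}
  FOLLOW[S]={$}  FOLLOW[A]={$}  FOLLOW[B]={c}
[2] — fixpoint
  FOLLOW[S]={$}  FOLLOW[A]={$}  FOLLOW[B]={c}

FOLLOW(B) = ["c"]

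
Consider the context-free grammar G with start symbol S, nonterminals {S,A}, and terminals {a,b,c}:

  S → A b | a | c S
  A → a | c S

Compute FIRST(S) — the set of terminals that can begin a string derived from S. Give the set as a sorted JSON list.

FIRST iteration:
[1]
  A via A→a: +{a}
  A via A→c S: +{c}
  S via S→A b: +{a,c}
  FIRST(S)={a,c}  FIRST(A)={a,c}
[2] — fixpoint
  FIRST(S)={a,c}  FIRST(A)={a,c}

FIRST(S) = ["a", "c"]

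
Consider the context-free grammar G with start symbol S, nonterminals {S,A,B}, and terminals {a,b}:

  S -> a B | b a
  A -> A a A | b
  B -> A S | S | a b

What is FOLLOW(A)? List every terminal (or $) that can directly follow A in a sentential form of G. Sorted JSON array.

Compute FIRST by fixpoint:
pass 1:
  A via A→b: +{b}
  B via B→A S: +{b}
  B via B→a b: +{a}
  S via S→a B: +{a}
  S via S→b a: +{b}
  FIRST[S]={a,b}  FIRST[A]={b}  FIRST[B]={a,b}
pass 2: (stable)
  FIRST[S]={a,b}  FIRST[A]={b}  FIRST[B]={a,b}

FOLLOW sets:
initialize: $ ∈ FOLLOW(S)
[1]
  A→A a A: FOLLOW(A) ⊇ FIRST(a) = {a}; new: +{a}
  B→A S: FOLLOW(A) ⊇ FIRST(S) = {a,b}; new: +{b}
  S→a B: FOLLOW(B) ⊇ FOLLOW(S) ⊇ {$}; new: +{$}
  S: {$}  A: {a,b}  B: {$}
[2] — fixpoint
  S: {$}  A: {a,b}  B: {$}

FOLLOW(A) = ["a", "b"]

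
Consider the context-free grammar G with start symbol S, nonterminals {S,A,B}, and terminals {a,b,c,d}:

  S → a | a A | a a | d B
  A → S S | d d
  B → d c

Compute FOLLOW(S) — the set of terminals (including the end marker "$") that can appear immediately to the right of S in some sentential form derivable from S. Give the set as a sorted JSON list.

Compute FIRST by fixpoint:
round 1:
  A via A→d d: +{d}
  B via B→d c: +{d}
  S via S→a: +{a}
  S via S→d B: +{d}
  FIRST[S]={a,d}  FIRST[A]={d}  FIRST[B]={d}
round 2:
  A via A→S S: +{a}
  FIRST[S]={a,d}  FIRST[A]={a,d}  FIRST[B]={d}
round 3: done
  FIRST[S]={a,d}  FIRST[A]={a,d}  FIRST[B]={d}

Compute FOLLOW by fixpoint:
initialize: $ ∈ FOLLOW(S)
[1]
  A→S S: FOLLOW(S) ⊇ FIRST(S) = {a,d}; new: +{a,d}
  S→a A: FOLLOW(A) ⊇ FOLLOW(S) ⊇ {$,a,d}; new: +{$,a,d}
  S→d B: FOLLOW(B) ⊇ FOLLOW(S) ⊇ {$,a,d}; new: +{$,a,d}
  FOLLOW(S)={$,a,d}  FOLLOW(A)={$,a,d}  FOLLOW(B)={$,a,d}
[2] (no change)
  FOLLOW(S)={$,a,d}  FOLLOW(A)={$,a,d}  FOLLOW(B)={$,a,d}

FOLLOW(S) = ["$", "a", "d"]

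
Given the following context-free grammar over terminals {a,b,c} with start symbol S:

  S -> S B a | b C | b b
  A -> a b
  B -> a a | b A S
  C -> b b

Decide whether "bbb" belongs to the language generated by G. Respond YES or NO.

CNF form of G:
  S -> S X3 | T1 C | T1 T1
  A -> T0 T1
  B -> T0 T0 | T1 X2
  C -> T1 T1
  T0 -> a
  T1 -> b
  X2 -> A S
  X3 -> B T0

CYK table (by increasing span):
  cell(0,0) b: {T1}  orig:{}
  cell(1,1) b: {T1}  orig:{}
  cell(2,2) b: {T1}  orig:{}
  cell(0,1) bb: {C,S}
  cell(1,2) bb: {C,S}
  cell(0,2) bbb: {S}

S ∈ T[0,2] ⇒ YES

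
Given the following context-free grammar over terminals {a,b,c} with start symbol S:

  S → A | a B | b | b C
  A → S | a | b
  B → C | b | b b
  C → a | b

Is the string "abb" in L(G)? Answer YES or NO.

Convert to CNF:
  S -> T0 B | T1 C | a | b
  A -> T0 B | T1 C | a | b
  B -> T1 T1 | a | b
  C -> a | b
  T0 -> a
  T1 -> b

CYK table (by increasing span):
  T[0,0] 'a' = {A,B,C,S,T0}  orig:{A,B,C,S}
  T[1,1] 'b' = {A,B,C,S,T1}  orig:{A,B,C,S}
  T[2,2] 'b' = {A,B,C,S,T1}  orig:{A,B,C,S}
  T[0,1] 'ab' = {A,S}
  T[1,2] 'bb' = {A,B,S}
  T[0,2] 'abb' = {A,S}

S ∈ T[0,2] ⇒ YES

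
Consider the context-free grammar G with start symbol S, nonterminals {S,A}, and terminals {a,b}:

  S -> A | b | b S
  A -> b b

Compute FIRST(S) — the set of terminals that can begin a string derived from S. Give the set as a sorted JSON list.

FIRST iteration:
[1]
  A via A→b b: +{b}
  S via S→A: +{b}
  FIRST[S]={b}  FIRST[A]={b}
[2] (no change)
  FIRST[S]={b}  FIRST[A]={b}

FIRST(S) = ["b"]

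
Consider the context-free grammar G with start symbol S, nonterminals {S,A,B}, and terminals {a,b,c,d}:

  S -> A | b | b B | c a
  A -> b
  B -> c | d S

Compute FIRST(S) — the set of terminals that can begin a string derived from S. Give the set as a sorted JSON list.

FIRST iteration:
round 1:
  A via A→b: +{b}
  B via B→c: +{c}
  B via B→d S: +{d}
  S via S→A: +{b}
  S via S→c a: +{c}
  S: {b,c}  A: {b}  B: {c,d}
round 2: done
  S: {b,c}  A: {b}  B: {c,d}

FIRST(S) = ["b", "c"]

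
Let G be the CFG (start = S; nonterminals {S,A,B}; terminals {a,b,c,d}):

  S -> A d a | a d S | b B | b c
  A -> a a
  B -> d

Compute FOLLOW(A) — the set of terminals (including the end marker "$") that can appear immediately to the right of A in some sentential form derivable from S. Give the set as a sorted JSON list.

Compute FIRST by fixpoint:
round 1:
  A via A→a a: +{a}
  B via B→d: +{d}
  S via S→A d a: +{a}
  S via S→b B: +{b}
  S: {a,b}  A: {a}  B: {d}
round 2: (stable)
  S: {a,b}  A: {a}  B: {d}

Compute FOLLOW by fixpoint:
seed FOLLOW(S) with $
iter 1:
  S→A d a: FOLLOW(A) ⊇ FIRST(d) = {d}; new: +{d}
  S→b B: FOLLOW(B) ⊇ FOLLOW(S) ⊇ {$}; new: +{$}
  FOLLOW(S)={$}  FOLLOW(A)={d}  FOLLOW(B)={$}
iter 2: (stable)
  FOLLOW(S)={$}  FOLLOW(A)={d}  FOLLOW(B)={$}

FOLLOW(A) = ["d"]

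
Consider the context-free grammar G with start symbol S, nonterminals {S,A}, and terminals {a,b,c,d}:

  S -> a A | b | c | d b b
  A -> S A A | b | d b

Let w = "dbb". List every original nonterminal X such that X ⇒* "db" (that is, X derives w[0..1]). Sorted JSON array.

CNF form of G:
  S -> T0 X4 | T2 A | b | c
  A -> S X3 | T0 T1 | b
  T0 -> d
  T1 -> b
  T2 -> a
  X3 -> A A
  X4 -> T1 T1

CYK table (by increasing span), restricted to cells inside w[0..1]:
  [0..0]={T0}  "d"  orig:{}
  [1..1]={A,S,T1}  "b"  orig:{A,S}
  [0..1]={A}  "db"

Original NTs in T[0,1] deriving "db": ["A"]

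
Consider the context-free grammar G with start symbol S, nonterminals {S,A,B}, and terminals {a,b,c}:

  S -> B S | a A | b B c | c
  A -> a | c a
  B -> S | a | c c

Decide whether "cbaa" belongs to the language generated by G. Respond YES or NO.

Convert to CNF:
  S -> B S | T1 A | T2 X4 | c
  A -> T0 T1 | a
  B -> B S | T0 T0 | T1 A | T2 X3 | a | c
  T0 -> c
  T1 -> a
  T2 -> b
  X3 -> B T0
  X4 -> B T0

Fill CYK table bottom-up:
  cell(0,0) c: {B,S,T0}  orig:{B,S}
  cell(1,1) b: {T2}  orig:{}
  cell(2,2) a: {A,B,T1}  orig:{A,B}
  cell(3,3) a: {A,B,T1}  orig:{A,B}
  cell(0,1) cb: ∅
  cell(1,2) ba: ∅
  cell(2,3) aa: {B,S}
  cell(0,2) cba: ∅
  cell(1,3) baa: ∅
  cell(0,3) cbaa: ∅

S ∉ T[0,3] ⇒ NO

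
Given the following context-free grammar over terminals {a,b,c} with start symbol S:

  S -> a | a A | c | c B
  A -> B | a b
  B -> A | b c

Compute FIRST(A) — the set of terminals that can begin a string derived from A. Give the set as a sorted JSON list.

FIRST iteration:
[1]
  A via A→a b: +{a}
  B via B→A: +{a}
  B via B→b c: +{b}
  S via S→a: +{a}
  S via S→c: +{c}
  FIRST[S]={a,c}  FIRST[A]={a}  FIRST[B]={a,b}
[2]
  A via A→B: +{b}
  FIRST[S]={a,c}  FIRST[A]={a,b}  FIRST[B]={a,b}
[3] — fixpoint
  FIRST[S]={a,c}  FIRST[A]={a,b}  FIRST[B]={a,b}

FIRST(A) = ["a", "b"]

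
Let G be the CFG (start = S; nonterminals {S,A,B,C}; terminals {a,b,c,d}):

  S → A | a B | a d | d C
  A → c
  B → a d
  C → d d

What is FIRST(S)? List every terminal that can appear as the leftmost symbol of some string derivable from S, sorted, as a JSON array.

FIRST iteration:
iter 1:
  A via A→c: +{c}
  B via B→a d: +{a}
  C via C→d d: +{d}
  S via S→A: +{c}
  S via S→a B: +{a}
  S via S→d C: +{d}
  S: {a,c,d}  A: {c}  B: {a}  C: {d}
iter 2: (stable)
  S: {a,c,d}  A: {c}  B: {a}  C: {d}

FIRST(S) = ["a", "c", "d"]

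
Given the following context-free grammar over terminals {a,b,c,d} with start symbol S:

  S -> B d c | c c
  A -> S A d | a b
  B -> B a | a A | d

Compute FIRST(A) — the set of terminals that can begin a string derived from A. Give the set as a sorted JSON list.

FIRST iteration:
[1]
  A via A→a b: +{a}
  B via B→a A: +{a}
  B via B→d: +{d}
  S via S→B d c: +{a,d}
  S via S→c c: +{c}
  S: {a,c,d}  A: {a}  B: {a,d}
[2]
  A via A→S A d: +{c,d}
  S: {a,c,d}  A: {a,c,d}  B: {a,d}
[3] — fixpoint
  S: {a,c,d}  A: {a,c,d}  B: {a,d}

FIRST(A) = ["a", "c", "d"]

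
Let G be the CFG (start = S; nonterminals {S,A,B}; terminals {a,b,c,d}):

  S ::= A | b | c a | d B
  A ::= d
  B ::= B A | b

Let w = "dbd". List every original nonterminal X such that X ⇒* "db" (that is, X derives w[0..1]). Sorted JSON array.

Convert to CNF:
  S -> T0 T1 | T2 B | b | d
  A -> d
  B -> B A | b
  T0 -> c
  T1 -> a
  T2 -> d

Fill CYK table bottom-up (cells [i..j] with 0 ≤ i ≤ j ≤ 1 only):
  T[0,0] 'd' = {A,S,T2}  orig:{A,S}
  T[1,1] 'b' = {B,S}
  T[0,1] 'db' = {S}

Original NTs in T[0,1] deriving "db": ["S"]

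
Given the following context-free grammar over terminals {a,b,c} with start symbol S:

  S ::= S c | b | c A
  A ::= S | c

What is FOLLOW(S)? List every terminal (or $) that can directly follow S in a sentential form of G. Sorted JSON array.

FIRST iteration:
pass 1:
  A via A→c: +{c}
  S via S→b: +{b}
  S via S→c A: +{c}
  FIRST[S]={b,c}  FIRST[A]={c}
pass 2:
  A via A→S: +{b}
  FIRST[S]={b,c}  FIRST[A]={b,c}
pass 3: done
  FIRST[S]={b,c}  FIRST[A]={b,c}

FOLLOW iteration:
initialize: $ ∈ FOLLOW(S)
iter 1:
  S→S c: FOLLOW(S) ⊇ FIRST(c) = {c}; new: +{c}
  S→c A: FOLLOW(A) ⊇ FOLLOW(S) ⊇ {$,c}; new: +{$,c}
  FOLLOW[S]={$,c}  FOLLOW[A]={$,c}
iter 2: — fixpoint
  FOLLOW[S]={$,c}  FOLLOW[A]={$,c}

FOLLOW(S) = ["$", "c"]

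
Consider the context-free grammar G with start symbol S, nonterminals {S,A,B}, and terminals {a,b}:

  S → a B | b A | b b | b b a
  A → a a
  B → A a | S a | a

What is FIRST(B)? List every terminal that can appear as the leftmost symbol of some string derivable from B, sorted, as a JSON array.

FIRST iteration:
[1]
  A via A→a a: +{a}
  B via B→A a: +{a}
  S via S→a B: +{a}
  S via S→b A: +{b}
  FIRST[S]={a,b}  FIRST[A]={a}  FIRST[B]={a}
[2]
  B via B→S a: +{b}
  FIRST[S]={a,b}  FIRST[A]={a}  FIRST[B]={a,b}
[3] (stable)
  FIRST[S]={a,b}  FIRST[A]={a}  FIRST[B]={a,b}

FIRST(B) = ["a", "b"]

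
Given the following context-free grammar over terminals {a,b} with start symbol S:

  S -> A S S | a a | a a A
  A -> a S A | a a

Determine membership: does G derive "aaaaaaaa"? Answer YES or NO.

CNF form of G:
  S -> A X2 | T0 T0 | T0 X3
  A -> T0 T0 | T0 X1
  T0 -> a
  X1 -> S A
  X2 -> S S
  X3 -> T0 A

CYK fill:
  [0..0]={T0}  "a"  orig:{}
  [1..1]={T0}  "a"  orig:{}
  [2..2]={T0}  "a"  orig:{}
  [3..3]={T0}  "a"  orig:{}
  [4..4]={T0}  "a"  orig:{}
  [5..5]={T0}  "a"  orig:{}
  [6..6]={T0}  "a"  orig:{}
  [7..7]={T0}  "a"  orig:{}
  [0..1]={A,S}  "aa"
  [1..2]={A,S}  "aa"
  [2..3]={A,S}  "aa"
  [3..4]={A,S}  "aa"
  [4..5]={A,S}  "aa"
  [5..6]={A,S}  "aa"
  [6..7]={A,S}  "aa"
  [0..2]={X3}  "aaa"  orig:{}
  [1..3]={X3}  "aaa"  orig:{}
  [2..4]={X3}  "aaa"  orig:{}
  [3..5]={X3}  "aaa"  orig:{}
  [4..6]={X3}  "aaa"  orig:{}
  [5..7]={X3}  "aaa"  orig:{}
  [0..3]={S,X1,X2}  "aaaa"  orig:{S}
  [1..4]={S,X1,X2}  "aaaa"  orig:{S}
  [2..5]={S,X1,X2}  "aaaa"  orig:{S}
  [3..6]={S,X1,X2}  "aaaa"  orig:{S}
  [4..7]={S,X1,X2}  "aaaa"  orig:{S}
  [0..4]={A}  "aaaaa"
  [1..5]={A}  "aaaaa"
  [2..6]={A}  "aaaaa"
  [3..7]={A}  "aaaaa"
  [0..5]={S,X1,X2,X3}  "aaaaaa"  orig:{S}
  [1..6]={S,X1,X2,X3}  "aaaaaa"  orig:{S}
  [2..7]={S,X1,X2,X3}  "aaaaaa"  orig:{S}
  [0..6]={A,S,X1}  "aaaaaaa"  orig:{A,S}
  [1..7]={A,S,X1}  "aaaaaaa"  orig:{A,S}
  [0..7]={A,S,X1,X2,X3}  "aaaaaaaa"  orig:{A,S}

S ∈ T[0,7] ⇒ YES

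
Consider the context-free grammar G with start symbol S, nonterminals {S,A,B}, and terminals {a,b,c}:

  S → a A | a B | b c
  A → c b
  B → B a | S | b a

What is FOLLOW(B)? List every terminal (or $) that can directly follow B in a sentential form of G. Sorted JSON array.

FIRST iteration:
iter 1:
  A via A→c b: +{c}
  B via B→b a: +{b}
  S via S→a A: +{a}
  S via S→b c: +{b}
  S: {a,b}  A: {c}  B: {b}
iter 2:
  B via B→S: +{a}
  S: {a,b}  A: {c}  B: {a,b}
iter 3: (no change)
  S: {a,b}  A: {c}  B: {a,b}

FOLLOW sets:
initialize: $ ∈ FOLLOW(S)
pass 1:
  B→B a: FOLLOW(B) ⊇ FIRST(a) = {a}; new: +{a}
  B→S: FOLLOW(S) ⊇ FOLLOW(B) ⊇ {a}; new: +{a}
  S→a A: FOLLOW(A) ⊇ FOLLOW(S) ⊇ {$,a}; new: +{$,a}
  S→a B: FOLLOW(B) ⊇ FOLLOW(S) ⊇ {$,a}; new: +{$}
  S: {$,a}  A: {$,a}  B: {$,a}
pass 2: — fixpoint
  S: {$,a}  A: {$,a}  B: {$,a}

FOLLOW(B) = ["$", "a"]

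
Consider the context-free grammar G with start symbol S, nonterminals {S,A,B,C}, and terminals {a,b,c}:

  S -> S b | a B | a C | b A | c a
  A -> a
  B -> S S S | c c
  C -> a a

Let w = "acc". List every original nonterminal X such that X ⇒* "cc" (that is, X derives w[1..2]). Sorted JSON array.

Convert to CNF:
  S -> S T2 | T0 T1 | T1 B | T1 C | T2 A
  A -> a
  B -> S X3 | T0 T0
  C -> T1 T1
  T0 -> c
  T1 -> a
  T2 -> b
  X3 -> S S

CYK table (by increasing span) (cells [i..j] with 1 ≤ i ≤ j ≤ 2 only):
  T[1,1] 'c' = {T0}  orig:{}
  T[2,2] 'c' = {T0}  orig:{}
  T[1,2] 'cc' = {B}

Original NTs in T[1,2] deriving "cc": ["B"]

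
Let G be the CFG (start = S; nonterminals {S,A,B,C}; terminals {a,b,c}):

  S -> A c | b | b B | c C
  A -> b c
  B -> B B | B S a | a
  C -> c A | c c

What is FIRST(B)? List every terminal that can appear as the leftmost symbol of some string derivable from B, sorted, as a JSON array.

FIRST sets, iterate to fixpoint:
[1]
  A via A→b c: +{b}
  B via B→a: +{a}
  C via C→c A: +{c}
  S via S→A c: +{b}
  S via S→c C: +{c}
  FIRST[S]={b,c}  FIRST[A]={b}  FIRST[B]={a}  FIRST[C]={c}
[2] — fixpoint
  FIRST[S]={b,c}  FIRST[A]={b}  FIRST[B]={a}  FIRST[C]={c}

FIRST(B) = ["a"]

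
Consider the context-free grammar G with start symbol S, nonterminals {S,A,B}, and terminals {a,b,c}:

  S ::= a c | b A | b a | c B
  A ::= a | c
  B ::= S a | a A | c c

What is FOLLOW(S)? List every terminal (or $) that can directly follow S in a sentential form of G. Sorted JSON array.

FIRST sets, iterate to fixpoint:
round 1:
  A via A→a: +{a}
  A via A→c: +{c}
  B via B→a A: +{a}
  B via B→c c: +{c}
  S via S→a c: +{a}
  S via S→b A: +{b}
  S via S→c B: +{c}
  FIRST[S]={a,b,c}  FIRST[A]={a,c}  FIRST[B]={a,c}
round 2:
  B via B→S a: +{b}
  FIRST[S]={a,b,c}  FIRST[A]={a,c}  FIRST[B]={a,b,c}
round 3: done
  FIRST[S]={a,b,c}  FIRST[A]={a,c}  FIRST[B]={a,b,c}

FOLLOW iteration:
seed FOLLOW(S) with $
round 1:
  B→S a: FOLLOW(S) ⊇ FIRST(a) = {a}; new: +{a}
  S→b A: FOLLOW(A) ⊇ FOLLOW(S) ⊇ {$,a}; new: +{$,a}
  S→c B: FOLLOW(B) ⊇ FOLLOW(S) ⊇ {$,a}; new: +{$,a}
  FOLLOW(S)={$,a}  FOLLOW(A)={$,a}  FOLLOW(B)={$,a}
round 2: done
  FOLLOW(S)={$,a}  FOLLOW(A)={$,a}  FOLLOW(B)={$,a}

FOLLOW(S) = ["$", "a"]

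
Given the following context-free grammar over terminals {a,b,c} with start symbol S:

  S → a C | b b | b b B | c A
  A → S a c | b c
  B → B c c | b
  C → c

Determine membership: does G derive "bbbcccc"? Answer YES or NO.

Convert to CNF:
  S -> T0 C | T1 A | T2 T2 | T2 X5
  A -> S X3 | T2 T1
  B -> B X4 | b
  C -> c
  T0 -> a
  T1 -> c
  T2 -> b
  X3 -> T0 T1
  X4 -> T1 T1
  X5 -> T2 B

CYK fill:
  T[0,0] 'b' = {B,T2}  orig:{B}
  T[1,1] 'b' = {B,T2}  orig:{B}
  T[2,2] 'b' = {B,T2}  orig:{B}
  T[3,3] 'c' = {C,T1}  orig:{C}
  T[4,4] 'c' = {C,T1}  orig:{C}
  T[5,5] 'c' = {C,T1}  orig:{C}
  T[6,6] 'c' = {C,T1}  orig:{C}
  T[0,1] 'bb' = {S,X5}  orig:{S}
  T[1,2] 'bb' = {S,X5}  orig:{S}
  T[2,3] 'bc' = {A}
  T[3,4] 'cc' = {X4}  orig:{}
  T[4,5] 'cc' = {X4}  orig:{}
  T[5,6] 'cc' = {X4}  orig:{}
  T[0,2] 'bbb' = {S}
  T[1,3] 'bbc' = ∅
  T[2,4] 'bcc' = {B}
  T[3,5] 'ccc' = ∅
  T[4,6] 'ccc' = ∅
  T[0,3] 'bbbc' = ∅
  T[1,4] 'bbcc' = {X5}  orig:{}
  T[2,5] 'bccc' = ∅
  T[3,6] 'cccc' = ∅
  T[0,4] 'bbbcc' = {S}
  T[1,5] 'bbccc' = ∅
  T[2,6] 'bcccc' = {B}
  T[0,5] 'bbbccc' = ∅
  T[1,6] 'bbcccc' = {X5}  orig:{}
  T[0,6] 'bbbcccc' = {S}

S ∈ T[0,6] ⇒ YES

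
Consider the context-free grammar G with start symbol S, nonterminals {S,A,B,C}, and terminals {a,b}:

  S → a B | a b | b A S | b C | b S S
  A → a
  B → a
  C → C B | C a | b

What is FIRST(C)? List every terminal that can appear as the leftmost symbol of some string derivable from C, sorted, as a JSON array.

Compute FIRST by fixpoint:
iter 1:
  A via A→a: +{a}
  B via B→a: +{a}
  C via C→b: +{b}
  S via S→a B: +{a}
  S via S→b A S: +{b}
  S: {a,b}  A: {a}  B: {a}  C: {b}
iter 2: (no change)
  S: {a,b}  A: {a}  B: {a}  C: {b}

FIRST(C) = ["b"]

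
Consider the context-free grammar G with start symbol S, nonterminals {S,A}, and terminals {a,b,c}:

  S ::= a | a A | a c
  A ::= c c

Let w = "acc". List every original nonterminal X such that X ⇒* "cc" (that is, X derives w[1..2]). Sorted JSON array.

CNF form of G:
  S -> T1 A | T1 T0 | a
  A -> T0 T0
  T0 -> c
  T1 -> a

CYK table (by increasing span) — only the sub-triangle for w[1..2]:
  [1..1]={T0}  "c"  orig:{}
  [2..2]={T0}  "c"  orig:{}
  [1..2]={A}  "cc"

Original NTs in T[1,2] deriving "cc": ["A"]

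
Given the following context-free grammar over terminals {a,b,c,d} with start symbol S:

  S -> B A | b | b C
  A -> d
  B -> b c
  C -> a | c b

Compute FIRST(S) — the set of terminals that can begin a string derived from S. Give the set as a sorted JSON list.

Compute FIRST by fixpoint:
[1]
  A via A→d: +{d}
  B via B→b c: +{b}
  C via C→a: +{a}
  C via C→c b: +{c}
  S via S→B A: +{b}
  FIRST(S)={b}  FIRST(A)={d}  FIRST(B)={b}  FIRST(C)={a,c}
[2] done
  FIRST(S)={b}  FIRST(A)={d}  FIRST(B)={b}  FIRST(C)={a,c}

FIRST(S) = ["b"]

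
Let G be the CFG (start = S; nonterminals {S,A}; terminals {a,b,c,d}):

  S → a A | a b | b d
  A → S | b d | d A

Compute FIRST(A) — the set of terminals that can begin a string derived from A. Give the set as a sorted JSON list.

FIRST sets, iterate to fixpoint:
iter 1:
  A via A→b d: +{b}
  A via A→d A: +{d}
  S via S→a A: +{a}
  S via S→b d: +{b}
  S: {a,b}  A: {b,d}
iter 2:
  A via A→S: +{a}
  S: {a,b}  A: {a,b,d}
iter 3: (no change)
  S: {a,b}  A: {a,b,d}

FIRST(A) = ["a", "b", "d"]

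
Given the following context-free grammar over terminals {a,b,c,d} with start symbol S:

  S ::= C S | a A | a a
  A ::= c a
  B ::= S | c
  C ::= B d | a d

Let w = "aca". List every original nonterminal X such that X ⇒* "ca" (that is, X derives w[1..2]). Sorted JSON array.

CNF form of G:
  S -> C S | T1 A | T1 T1
  A -> T0 T1
  B -> C S | T1 A | T1 T1 | c
  C -> B T2 | T1 T2
  T0 -> c
  T1 -> a
  T2 -> d

CYK fill, restricted to cells inside w[1..2]:
  [1..1]={B,T0}  "c"  orig:{B}
  [2..2]={T1}  "a"  orig:{}
  [1..2]={A}  "ca"

Original NTs in T[1,2] deriving "ca": ["A"]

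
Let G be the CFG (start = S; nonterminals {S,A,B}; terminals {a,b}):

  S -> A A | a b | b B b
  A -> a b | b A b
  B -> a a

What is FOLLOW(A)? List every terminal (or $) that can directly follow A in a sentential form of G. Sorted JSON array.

FIRST sets, iterate to fixpoint:
round 1:
  A via A→a b: +{a}
  A via A→b A b: +{b}
  B via B→a a: +{a}
  S via S→A A: +{a,b}
  FIRST[S]={a,b}  FIRST[A]={a,b}  FIRST[B]={a}
round 2: (stable)
  FIRST[S]={a,b}  FIRST[A]={a,b}  FIRST[B]={a}

Compute FOLLOW by fixpoint:
FOLLOW(S) := {$}
[1]
  A→b A b: FOLLOW(A) ⊇ FIRST(b) = {b}; new: +{b}
  S→A A: FOLLOW(A) ⊇ FIRST(A) = {a,b}; new: +{a}
  S→A A: FOLLOW(A) ⊇ FOLLOW(S) ⊇ {$}; new: +{$}
  S→b B b: FOLLOW(B) ⊇ FIRST(b) = {b}; new: +{b}
  FOLLOW[S]={$}  FOLLOW[A]={$,a,b}  FOLLOW[B]={b}
[2] (no change)
  FOLLOW[S]={$}  FOLLOW[A]={$,a,b}  FOLLOW[B]={b}

FOLLOW(A) = ["$", "a", "b"]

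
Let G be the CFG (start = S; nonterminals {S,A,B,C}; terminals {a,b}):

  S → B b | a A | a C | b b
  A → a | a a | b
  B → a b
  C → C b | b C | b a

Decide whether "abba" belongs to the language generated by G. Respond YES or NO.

CNF form of G:
  S -> B T1 | T0 A | T0 C | T1 T1
  A -> T0 T0 | a | b
  B -> T0 T1
  C -> C T1 | T1 C | T1 T0
  T0 -> a
  T1 -> b

CYK fill:
  [0..0]={A,T0}  "a"  orig:{A}
  [1..1]={A,T1}  "b"  orig:{A}
  [2..2]={A,T1}  "b"  orig:{A}
  [3..3]={A,T0}  "a"  orig:{A}
  [0..1]={B,S}  "ab"
  [1..2]={S}  "bb"
  [2..3]={C}  "ba"
  [0..2]={S}  "abb"
  [1..3]={C}  "bba"
  [0..3]={S}  "abba"

S ∈ T[0,3] ⇒ YES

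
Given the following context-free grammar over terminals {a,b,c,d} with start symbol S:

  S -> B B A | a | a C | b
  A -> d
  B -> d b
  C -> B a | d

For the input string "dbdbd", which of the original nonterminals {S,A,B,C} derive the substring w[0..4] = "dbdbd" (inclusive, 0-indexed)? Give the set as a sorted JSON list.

CNF form of G:
  S -> B X3 | T2 C | a | b
  A -> d
  B -> T0 T1
  C -> B T2 | d
  T0 -> d
  T1 -> b
  T2 -> a
  X3 -> B A

Fill CYK table bottom-up, restricted to cells inside w[0..4]:
  cell(0,0) d: {A,C,T0}  orig:{A,C}
  cell(1,1) b: {S,T1}  orig:{S}
  cell(2,2) d: {A,C,T0}  orig:{A,C}
  cell(3,3) b: {S,T1}  orig:{S}
  cell(4,4) d: {A,C,T0}  orig:{A,C}
  cell(0,1) db: {B}
  cell(1,2) bd: ∅
  cell(2,3) db: {B}
  cell(3,4) bd: ∅
  cell(0,2) dbd: {X3}  orig:{}
  cell(1,3) bdb: ∅
  cell(2,4) dbd: {X3}  orig:{}
  cell(0,3) dbdb: ∅
  cell(1,4) bdbd: ∅
  cell(0,4) dbdbd: {S}

Original NTs in T[0,4] deriving "dbdbd": ["S"]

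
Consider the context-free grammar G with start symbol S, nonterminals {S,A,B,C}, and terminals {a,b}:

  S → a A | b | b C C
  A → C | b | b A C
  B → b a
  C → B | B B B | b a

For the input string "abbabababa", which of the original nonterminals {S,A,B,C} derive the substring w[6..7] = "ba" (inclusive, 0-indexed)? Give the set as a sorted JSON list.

Convert to CNF:
  S -> T0 X5 | T1 A | b
  A -> B X2 | T0 T1 | T0 X3 | b
  B -> T0 T1
  C -> B X4 | T0 T1
  T0 -> b
  T1 -> a
  X2 -> B B
  X3 -> A C
  X4 -> B B
  X5 -> C C

CYK table (by increasing span) (cells [i..j] with 6 ≤ i ≤ j ≤ 7 only):
  T[6,6] 'b' = {A,S,T0}  orig:{A,S}
  T[7,7] 'a' = {T1}  orig:{}
  T[6,7] 'ba' = {A,B,C}

Original NTs in T[6,7] deriving "ba": ["A", "B", "C"]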